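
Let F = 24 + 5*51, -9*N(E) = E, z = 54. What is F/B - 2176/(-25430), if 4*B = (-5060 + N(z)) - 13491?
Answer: 6000076/235952255 ≈ 0.025429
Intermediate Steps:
N(E) = -E/9
F = 279 (F = 24 + 255 = 279)
B = -18557/4 (B = ((-5060 - ⅑*54) - 13491)/4 = ((-5060 - 6) - 13491)/4 = (-5066 - 13491)/4 = (¼)*(-18557) = -18557/4 ≈ -4639.3)
F/B - 2176/(-25430) = 279/(-18557/4) - 2176/(-25430) = 279*(-4/18557) - 2176*(-1/25430) = -1116/18557 + 1088/12715 = 6000076/235952255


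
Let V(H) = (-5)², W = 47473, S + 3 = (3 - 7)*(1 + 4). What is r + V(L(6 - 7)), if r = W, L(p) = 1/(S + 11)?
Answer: 47498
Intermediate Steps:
S = -23 (S = -3 + (3 - 7)*(1 + 4) = -3 - 4*5 = -3 - 20 = -23)
L(p) = -1/12 (L(p) = 1/(-23 + 11) = 1/(-12) = -1/12)
r = 47473
V(H) = 25
r + V(L(6 - 7)) = 47473 + 25 = 47498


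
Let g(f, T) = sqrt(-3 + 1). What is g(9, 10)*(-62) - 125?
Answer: -125 - 62*I*sqrt(2) ≈ -125.0 - 87.681*I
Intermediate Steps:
g(f, T) = I*sqrt(2) (g(f, T) = sqrt(-2) = I*sqrt(2))
g(9, 10)*(-62) - 125 = (I*sqrt(2))*(-62) - 125 = -62*I*sqrt(2) - 125 = -125 - 62*I*sqrt(2)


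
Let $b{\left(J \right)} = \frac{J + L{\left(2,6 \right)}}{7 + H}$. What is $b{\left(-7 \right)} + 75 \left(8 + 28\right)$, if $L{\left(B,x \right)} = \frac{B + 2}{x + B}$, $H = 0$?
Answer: $\frac{37787}{14} \approx 2699.1$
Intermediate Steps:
$L{\left(B,x \right)} = \frac{2 + B}{B + x}$
$b{\left(J \right)} = \frac{1}{14} + \frac{J}{7}$ ($b{\left(J \right)} = \frac{J + \frac{2 + 2}{2 + 6}}{7 + 0} = \frac{J + \frac{1}{8} \cdot 4}{7} = \left(J + \frac{1}{8} \cdot 4\right) \frac{1}{7} = \left(J + \frac{1}{2}\right) \frac{1}{7} = \left(\frac{1}{2} + J\right) \frac{1}{7} = \frac{1}{14} + \frac{J}{7}$)
$b{\left(-7 \right)} + 75 \left(8 + 28\right) = \left(\frac{1}{14} + \frac{1}{7} \left(-7\right)\right) + 75 \left(8 + 28\right) = \left(\frac{1}{14} - 1\right) + 75 \cdot 36 = - \frac{13}{14} + 2700 = \frac{37787}{14}$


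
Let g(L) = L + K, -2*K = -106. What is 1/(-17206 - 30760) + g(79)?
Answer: 6331511/47966 ≈ 132.00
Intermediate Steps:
K = 53 (K = -1/2*(-106) = 53)
g(L) = 53 + L (g(L) = L + 53 = 53 + L)
1/(-17206 - 30760) + g(79) = 1/(-17206 - 30760) + (53 + 79) = 1/(-47966) + 132 = -1/47966 + 132 = 6331511/47966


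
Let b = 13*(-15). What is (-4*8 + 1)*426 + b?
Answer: -13401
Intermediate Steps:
b = -195
(-4*8 + 1)*426 + b = (-4*8 + 1)*426 - 195 = (-32 + 1)*426 - 195 = -31*426 - 195 = -13206 - 195 = -13401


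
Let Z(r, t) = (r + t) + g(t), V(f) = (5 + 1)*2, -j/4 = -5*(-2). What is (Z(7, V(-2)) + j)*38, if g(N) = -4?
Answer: -950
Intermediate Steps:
j = -40 (j = -(-20)*(-2) = -4*10 = -40)
V(f) = 12 (V(f) = 6*2 = 12)
Z(r, t) = -4 + r + t (Z(r, t) = (r + t) - 4 = -4 + r + t)
(Z(7, V(-2)) + j)*38 = ((-4 + 7 + 12) - 40)*38 = (15 - 40)*38 = -25*38 = -950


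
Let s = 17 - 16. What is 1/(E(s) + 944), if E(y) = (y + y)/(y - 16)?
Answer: 15/14158 ≈ 0.0010595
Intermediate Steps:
s = 1
E(y) = 2*y/(-16 + y) (E(y) = (2*y)/(-16 + y) = 2*y/(-16 + y))
1/(E(s) + 944) = 1/(2*1/(-16 + 1) + 944) = 1/(2*1/(-15) + 944) = 1/(2*1*(-1/15) + 944) = 1/(-2/15 + 944) = 1/(14158/15) = 15/14158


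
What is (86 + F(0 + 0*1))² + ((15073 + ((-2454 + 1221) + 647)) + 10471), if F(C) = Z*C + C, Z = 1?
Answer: 32354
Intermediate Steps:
F(C) = 2*C (F(C) = 1*C + C = C + C = 2*C)
(86 + F(0 + 0*1))² + ((15073 + ((-2454 + 1221) + 647)) + 10471) = (86 + 2*(0 + 0*1))² + ((15073 + ((-2454 + 1221) + 647)) + 10471) = (86 + 2*(0 + 0))² + ((15073 + (-1233 + 647)) + 10471) = (86 + 2*0)² + ((15073 - 586) + 10471) = (86 + 0)² + (14487 + 10471) = 86² + 24958 = 7396 + 24958 = 32354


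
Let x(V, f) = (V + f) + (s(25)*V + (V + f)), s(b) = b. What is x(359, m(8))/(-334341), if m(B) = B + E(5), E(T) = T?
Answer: -9719/334341 ≈ -0.029069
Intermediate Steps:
m(B) = 5 + B (m(B) = B + 5 = 5 + B)
x(V, f) = 2*f + 27*V (x(V, f) = (V + f) + (25*V + (V + f)) = (V + f) + (f + 26*V) = 2*f + 27*V)
x(359, m(8))/(-334341) = (2*(5 + 8) + 27*359)/(-334341) = (2*13 + 9693)*(-1/334341) = (26 + 9693)*(-1/334341) = 9719*(-1/334341) = -9719/334341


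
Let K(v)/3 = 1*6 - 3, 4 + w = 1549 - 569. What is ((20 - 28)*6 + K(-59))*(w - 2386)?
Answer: 54990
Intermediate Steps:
w = 976 (w = -4 + (1549 - 569) = -4 + 980 = 976)
K(v) = 9 (K(v) = 3*(1*6 - 3) = 3*(6 - 3) = 3*3 = 9)
((20 - 28)*6 + K(-59))*(w - 2386) = ((20 - 28)*6 + 9)*(976 - 2386) = (-8*6 + 9)*(-1410) = (-48 + 9)*(-1410) = -39*(-1410) = 54990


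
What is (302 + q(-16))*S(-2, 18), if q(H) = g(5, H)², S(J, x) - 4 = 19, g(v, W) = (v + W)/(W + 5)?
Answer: 6969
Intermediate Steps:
g(v, W) = (W + v)/(5 + W)
S(J, x) = 23 (S(J, x) = 4 + 19 = 23)
q(H) = 1 (q(H) = ((H + 5)/(5 + H))² = ((5 + H)/(5 + H))² = 1² = 1)
(302 + q(-16))*S(-2, 18) = (302 + 1)*23 = 303*23 = 6969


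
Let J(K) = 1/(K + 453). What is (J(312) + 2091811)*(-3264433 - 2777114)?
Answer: -1074210830758728/85 ≈ -1.2638e+13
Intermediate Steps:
J(K) = 1/(453 + K)
(J(312) + 2091811)*(-3264433 - 2777114) = (1/(453 + 312) + 2091811)*(-3264433 - 2777114) = (1/765 + 2091811)*(-6041547) = (1600235416/765)*(-6041547) = -1074210830758728/85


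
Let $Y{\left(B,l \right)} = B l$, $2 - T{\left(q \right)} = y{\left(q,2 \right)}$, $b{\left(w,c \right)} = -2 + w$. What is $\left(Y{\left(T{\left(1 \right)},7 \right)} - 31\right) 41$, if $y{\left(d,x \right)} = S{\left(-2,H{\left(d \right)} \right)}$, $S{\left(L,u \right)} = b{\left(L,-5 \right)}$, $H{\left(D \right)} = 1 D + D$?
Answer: $451$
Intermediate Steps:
$H{\left(D \right)} = 2 D$ ($H{\left(D \right)} = D + D = 2 D$)
$S{\left(L,u \right)} = -2 + L$
$y{\left(d,x \right)} = -4$ ($y{\left(d,x \right)} = -2 - 2 = -4$)
$T{\left(q \right)} = 6$ ($T{\left(q \right)} = 2 - -4 = 2 + 4 = 6$)
$\left(Y{\left(T{\left(1 \right)},7 \right)} - 31\right) 41 = \left(6 \cdot 7 - 31\right) 41 = \left(42 - 31\right) 41 = 11 \cdot 41 = 451$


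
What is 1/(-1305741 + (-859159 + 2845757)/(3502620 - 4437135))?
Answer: -934515/1220236537213 ≈ -7.6585e-7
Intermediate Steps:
1/(-1305741 + (-859159 + 2845757)/(3502620 - 4437135)) = 1/(-1305741 + 1986598/(-934515)) = 1/(-1305741 + 1986598*(-1/934515)) = 1/(-1305741 - 1986598/934515) = 1/(-1220236537213/934515) = -934515/1220236537213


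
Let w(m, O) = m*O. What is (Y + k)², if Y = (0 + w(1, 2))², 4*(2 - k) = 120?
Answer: 576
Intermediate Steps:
k = -28 (k = 2 - ¼*120 = 2 - 30 = -28)
w(m, O) = O*m
Y = 4 (Y = (0 + 2*1)² = (0 + 2)² = 2² = 4)
(Y + k)² = (4 - 28)² = (-24)² = 576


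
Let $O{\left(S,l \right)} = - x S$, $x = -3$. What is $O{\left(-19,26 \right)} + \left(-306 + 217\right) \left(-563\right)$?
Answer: $50050$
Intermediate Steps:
$O{\left(S,l \right)} = 3 S$ ($O{\left(S,l \right)} = \left(-1\right) \left(-3\right) S = 3 S$)
$O{\left(-19,26 \right)} + \left(-306 + 217\right) \left(-563\right) = 3 \left(-19\right) + \left(-306 + 217\right) \left(-563\right) = -57 - -50107 = -57 + 50107 = 50050$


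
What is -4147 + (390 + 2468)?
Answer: -1289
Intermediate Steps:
-4147 + (390 + 2468) = -4147 + 2858 = -1289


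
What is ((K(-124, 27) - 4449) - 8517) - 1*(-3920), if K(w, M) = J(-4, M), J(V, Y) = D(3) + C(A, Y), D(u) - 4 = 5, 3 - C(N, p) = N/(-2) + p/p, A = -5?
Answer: -18075/2 ≈ -9037.5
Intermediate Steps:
C(N, p) = 2 + N/2 (C(N, p) = 3 - (N/(-2) + p/p) = 3 - (N*(-½) + 1) = 3 - (-N/2 + 1) = 3 - (1 - N/2) = 3 + (-1 + N/2) = 2 + N/2)
D(u) = 9 (D(u) = 4 + 5 = 9)
J(V, Y) = 17/2 (J(V, Y) = 9 + (2 + (½)*(-5)) = 9 + (2 - 5/2) = 9 - ½ = 17/2)
K(w, M) = 17/2
((K(-124, 27) - 4449) - 8517) - 1*(-3920) = ((17/2 - 4449) - 8517) - 1*(-3920) = (-8881/2 - 8517) + 3920 = -25915/2 + 3920 = -18075/2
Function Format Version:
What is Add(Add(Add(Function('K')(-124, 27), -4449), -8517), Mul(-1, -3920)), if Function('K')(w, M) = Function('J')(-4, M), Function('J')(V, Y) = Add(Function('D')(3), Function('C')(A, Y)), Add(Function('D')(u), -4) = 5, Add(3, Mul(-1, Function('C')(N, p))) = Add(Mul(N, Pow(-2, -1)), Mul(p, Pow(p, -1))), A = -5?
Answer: Rational(-18075, 2) ≈ -9037.5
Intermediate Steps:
Function('C')(N, p) = Add(2, Mul(Rational(1, 2), N)) (Function('C')(N, p) = Add(3, Mul(-1, Add(Mul(N, Pow(-2, -1)), Mul(p, Pow(p, -1))))) = Add(3, Mul(-1, Add(Mul(N, Rational(-1, 2)), 1))) = Add(3, Mul(-1, Add(Mul(Rational(-1, 2), N), 1))) = Add(3, Mul(-1, Add(1, Mul(Rational(-1, 2), N)))) = Add(3, Add(-1, Mul(Rational(1, 2), N))) = Add(2, Mul(Rational(1, 2), N)))
Function('D')(u) = 9 (Function('D')(u) = Add(4, 5) = 9)
Function('J')(V, Y) = Rational(17, 2) (Function('J')(V, Y) = Add(9, Add(2, Mul(Rational(1, 2), -5))) = Add(9, Add(2, Rational(-5, 2))) = Add(9, Rational(-1, 2)) = Rational(17, 2))
Function('K')(w, M) = Rational(17, 2)
Add(Add(Add(Function('K')(-124, 27), -4449), -8517), Mul(-1, -3920)) = Add(Add(Add(Rational(17, 2), -4449), -8517), Mul(-1, -3920)) = Add(Add(Rational(-8881, 2), -8517), 3920) = Add(Rational(-25915, 2), 3920) = Rational(-18075, 2)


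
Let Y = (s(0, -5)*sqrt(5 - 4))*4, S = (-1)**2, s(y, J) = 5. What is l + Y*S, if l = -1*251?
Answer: -231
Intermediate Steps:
S = 1
l = -251
Y = 20 (Y = (5*sqrt(5 - 4))*4 = (5*sqrt(1))*4 = (5*1)*4 = 5*4 = 20)
l + Y*S = -251 + 20*1 = -251 + 20 = -231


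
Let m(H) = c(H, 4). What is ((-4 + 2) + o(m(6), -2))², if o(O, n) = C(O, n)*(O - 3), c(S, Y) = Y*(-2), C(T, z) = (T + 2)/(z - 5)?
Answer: 6400/49 ≈ 130.61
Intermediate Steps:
C(T, z) = (2 + T)/(-5 + z)
c(S, Y) = -2*Y
m(H) = -8 (m(H) = -2*4 = -8)
o(O, n) = (-3 + O)*(2 + O)/(-5 + n) (o(O, n) = ((2 + O)/(-5 + n))*(O - 3) = ((2 + O)/(-5 + n))*(-3 + O) = (-3 + O)*(2 + O)/(-5 + n))
((-4 + 2) + o(m(6), -2))² = ((-4 + 2) + (-3 - 8)*(2 - 8)/(-5 - 2))² = (-2 - 11*(-6)/(-7))² = (-2 - ⅐*(-11)*(-6))² = (-2 - 66/7)² = (-80/7)² = 6400/49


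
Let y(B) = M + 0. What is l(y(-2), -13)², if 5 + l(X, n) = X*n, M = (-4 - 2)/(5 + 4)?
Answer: 121/9 ≈ 13.444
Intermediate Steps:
M = -⅔ (M = -6/9 = -6*⅑ = -⅔ ≈ -0.66667)
y(B) = -⅔ (y(B) = -⅔ + 0 = -⅔)
l(X, n) = -5 + X*n
l(y(-2), -13)² = (-5 - ⅔*(-13))² = (-5 + 26/3)² = (11/3)² = 121/9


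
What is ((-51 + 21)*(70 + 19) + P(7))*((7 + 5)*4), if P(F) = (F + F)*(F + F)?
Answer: -118752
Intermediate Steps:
P(F) = 4*F² (P(F) = (2*F)*(2*F) = 4*F²)
((-51 + 21)*(70 + 19) + P(7))*((7 + 5)*4) = ((-51 + 21)*(70 + 19) + 4*7²)*((7 + 5)*4) = (-30*89 + 4*49)*(12*4) = (-2670 + 196)*48 = -2474*48 = -118752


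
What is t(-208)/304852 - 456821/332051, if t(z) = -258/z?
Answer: -14483287896589/10527546791008 ≈ -1.3758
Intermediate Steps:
t(-208)/304852 - 456821/332051 = -258/(-208)/304852 - 456821/332051 = -258*(-1/208)*(1/304852) - 456821*1/332051 = (129/104)*(1/304852) - 456821/332051 = 129/31704608 - 456821/332051 = -14483287896589/10527546791008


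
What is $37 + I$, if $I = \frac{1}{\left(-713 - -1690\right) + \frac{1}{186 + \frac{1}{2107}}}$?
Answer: $\frac{14167371409}{382891338} \approx 37.001$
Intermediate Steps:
$I = \frac{391903}{382891338}$ ($I = \frac{1}{\left(-713 + 1690\right) + \frac{1}{186 + \frac{1}{2107}}} = \frac{1}{977 + \frac{1}{\frac{391903}{2107}}} = \frac{1}{977 + \frac{2107}{391903}} = \frac{1}{\frac{382891338}{391903}} = \frac{391903}{382891338} \approx 0.0010235$)
$37 + I = 37 + \frac{391903}{382891338} = \frac{14167371409}{382891338}$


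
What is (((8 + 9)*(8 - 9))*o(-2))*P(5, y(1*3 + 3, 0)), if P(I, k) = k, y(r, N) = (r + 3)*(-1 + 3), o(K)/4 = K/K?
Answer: -1224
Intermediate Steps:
o(K) = 4 (o(K) = 4*(K/K) = 4*1 = 4)
y(r, N) = 6 + 2*r (y(r, N) = (3 + r)*2 = 6 + 2*r)
(((8 + 9)*(8 - 9))*o(-2))*P(5, y(1*3 + 3, 0)) = (((8 + 9)*(8 - 9))*4)*(6 + 2*(1*3 + 3)) = ((17*(-1))*4)*(6 + 2*(3 + 3)) = (-17*4)*(6 + 2*6) = -68*(6 + 12) = -68*18 = -1224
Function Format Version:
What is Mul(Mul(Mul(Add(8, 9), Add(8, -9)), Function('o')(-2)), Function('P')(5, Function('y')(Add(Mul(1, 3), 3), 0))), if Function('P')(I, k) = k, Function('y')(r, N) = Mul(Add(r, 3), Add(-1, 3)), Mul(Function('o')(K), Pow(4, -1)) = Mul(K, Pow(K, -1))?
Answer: -1224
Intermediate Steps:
Function('o')(K) = 4 (Function('o')(K) = Mul(4, Mul(K, Pow(K, -1))) = Mul(4, 1) = 4)
Function('y')(r, N) = Add(6, Mul(2, r)) (Function('y')(r, N) = Mul(Add(3, r), 2) = Add(6, Mul(2, r)))
Mul(Mul(Mul(Add(8, 9), Add(8, -9)), Function('o')(-2)), Function('P')(5, Function('y')(Add(Mul(1, 3), 3), 0))) = Mul(Mul(Mul(Add(8, 9), Add(8, -9)), 4), Add(6, Mul(2, Add(Mul(1, 3), 3)))) = Mul(Mul(Mul(17, -1), 4), Add(6, Mul(2, Add(3, 3)))) = Mul(Mul(-17, 4), Add(6, Mul(2, 6))) = Mul(-68, Add(6, 12)) = Mul(-68, 18) = -1224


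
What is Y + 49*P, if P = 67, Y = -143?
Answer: 3140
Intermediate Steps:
Y + 49*P = -143 + 49*67 = -143 + 3283 = 3140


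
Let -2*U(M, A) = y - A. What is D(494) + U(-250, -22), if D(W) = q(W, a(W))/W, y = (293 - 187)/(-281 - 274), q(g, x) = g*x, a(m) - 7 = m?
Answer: 272003/555 ≈ 490.10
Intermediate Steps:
a(m) = 7 + m
y = -106/555 (y = 106/(-555) = 106*(-1/555) = -106/555 ≈ -0.19099)
U(M, A) = 53/555 + A/2 (U(M, A) = -(-106/555 - A)/2 = 53/555 + A/2)
D(W) = 7 + W (D(W) = (W*(7 + W))/W = 7 + W)
D(494) + U(-250, -22) = (7 + 494) + (53/555 + (1/2)*(-22)) = 501 + (53/555 - 11) = 501 - 6052/555 = 272003/555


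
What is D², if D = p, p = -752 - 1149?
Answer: 3613801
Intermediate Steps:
p = -1901
D = -1901
D² = (-1901)² = 3613801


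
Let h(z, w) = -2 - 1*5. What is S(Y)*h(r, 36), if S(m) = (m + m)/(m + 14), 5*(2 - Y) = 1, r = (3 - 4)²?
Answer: -126/79 ≈ -1.5949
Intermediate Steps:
r = 1 (r = (-1)² = 1)
Y = 9/5 (Y = 2 - ⅕*1 = 2 - ⅕ = 9/5 ≈ 1.8000)
h(z, w) = -7 (h(z, w) = -2 - 5 = -7)
S(m) = 2*m/(14 + m) (S(m) = (2*m)/(14 + m) = 2*m/(14 + m))
S(Y)*h(r, 36) = (2*(9/5)/(14 + 9/5))*(-7) = (2*(9/5)/(79/5))*(-7) = (2*(9/5)*(5/79))*(-7) = (18/79)*(-7) = -126/79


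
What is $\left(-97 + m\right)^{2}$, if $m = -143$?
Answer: $57600$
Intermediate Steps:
$\left(-97 + m\right)^{2} = \left(-97 - 143\right)^{2} = \left(-240\right)^{2} = 57600$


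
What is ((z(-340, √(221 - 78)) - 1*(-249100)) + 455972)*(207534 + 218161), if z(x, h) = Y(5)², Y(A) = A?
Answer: 300156267415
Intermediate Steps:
z(x, h) = 25 (z(x, h) = 5² = 25)
((z(-340, √(221 - 78)) - 1*(-249100)) + 455972)*(207534 + 218161) = ((25 - 1*(-249100)) + 455972)*(207534 + 218161) = ((25 + 249100) + 455972)*425695 = (249125 + 455972)*425695 = 705097*425695 = 300156267415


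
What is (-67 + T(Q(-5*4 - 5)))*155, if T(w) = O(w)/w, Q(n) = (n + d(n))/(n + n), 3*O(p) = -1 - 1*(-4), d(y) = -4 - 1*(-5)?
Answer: -120745/12 ≈ -10062.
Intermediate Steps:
d(y) = 1 (d(y) = -4 + 5 = 1)
O(p) = 1 (O(p) = (-1 - 1*(-4))/3 = (-1 + 4)/3 = (⅓)*3 = 1)
Q(n) = (1 + n)/(2*n) (Q(n) = (n + 1)/(n + n) = (1 + n)/((2*n)) = (1 + n)*(1/(2*n)) = (1 + n)/(2*n))
T(w) = 1/w
(-67 + T(Q(-5*4 - 5)))*155 = (-67 + 1/((1 + (-5*4 - 5))/(2*(-5*4 - 5))))*155 = (-67 + 1/((1 + (-20 - 5))/(2*(-20 - 5))))*155 = (-67 + 1/((½)*(1 - 25)/(-25)))*155 = (-67 + 1/((½)*(-1/25)*(-24)))*155 = (-67 + 1/(12/25))*155 = (-67 + 25/12)*155 = -779/12*155 = -120745/12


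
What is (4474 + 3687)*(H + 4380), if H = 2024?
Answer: 52263044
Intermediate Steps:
(4474 + 3687)*(H + 4380) = (4474 + 3687)*(2024 + 4380) = 8161*6404 = 52263044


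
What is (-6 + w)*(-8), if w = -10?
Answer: 128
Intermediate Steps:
(-6 + w)*(-8) = (-6 - 10)*(-8) = -16*(-8) = 128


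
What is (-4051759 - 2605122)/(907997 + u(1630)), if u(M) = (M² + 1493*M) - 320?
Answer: -950983/856881 ≈ -1.1098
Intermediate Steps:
u(M) = -320 + M² + 1493*M
(-4051759 - 2605122)/(907997 + u(1630)) = (-4051759 - 2605122)/(907997 + (-320 + 1630² + 1493*1630)) = -6656881/(907997 + (-320 + 2656900 + 2433590)) = -6656881/(907997 + 5090170) = -6656881/5998167 = -6656881*1/5998167 = -950983/856881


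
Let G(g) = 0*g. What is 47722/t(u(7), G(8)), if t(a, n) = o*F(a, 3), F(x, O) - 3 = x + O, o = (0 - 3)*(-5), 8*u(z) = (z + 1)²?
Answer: 23861/105 ≈ 227.25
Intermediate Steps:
u(z) = (1 + z)²/8 (u(z) = (z + 1)²/8 = (1 + z)²/8)
o = 15 (o = -3*(-5) = 15)
G(g) = 0
F(x, O) = 3 + O + x (F(x, O) = 3 + (x + O) = 3 + (O + x) = 3 + O + x)
t(a, n) = 90 + 15*a (t(a, n) = 15*(3 + 3 + a) = 15*(6 + a) = 90 + 15*a)
47722/t(u(7), G(8)) = 47722/(90 + 15*((1 + 7)²/8)) = 47722/(90 + 15*((⅛)*8²)) = 47722/(90 + 15*((⅛)*64)) = 47722/(90 + 15*8) = 47722/(90 + 120) = 47722/210 = 47722*(1/210) = 23861/105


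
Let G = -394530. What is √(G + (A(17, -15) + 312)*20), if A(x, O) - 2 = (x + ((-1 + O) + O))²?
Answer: I*√384330 ≈ 619.94*I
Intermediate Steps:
A(x, O) = 2 + (-1 + x + 2*O)² (A(x, O) = 2 + (x + ((-1 + O) + O))² = 2 + (x + (-1 + 2*O))² = 2 + (-1 + x + 2*O)²)
√(G + (A(17, -15) + 312)*20) = √(-394530 + ((2 + (-1 + 17 + 2*(-15))²) + 312)*20) = √(-394530 + ((2 + (-1 + 17 - 30)²) + 312)*20) = √(-394530 + ((2 + (-14)²) + 312)*20) = √(-394530 + ((2 + 196) + 312)*20) = √(-394530 + (198 + 312)*20) = √(-394530 + 510*20) = √(-394530 + 10200) = √(-384330) = I*√384330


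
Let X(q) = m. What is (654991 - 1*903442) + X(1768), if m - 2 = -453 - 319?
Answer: -249221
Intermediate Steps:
m = -770 (m = 2 + (-453 - 319) = 2 - 772 = -770)
X(q) = -770
(654991 - 1*903442) + X(1768) = (654991 - 1*903442) - 770 = (654991 - 903442) - 770 = -248451 - 770 = -249221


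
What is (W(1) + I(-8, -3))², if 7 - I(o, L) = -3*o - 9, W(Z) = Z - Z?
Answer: 64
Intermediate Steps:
W(Z) = 0
I(o, L) = 16 + 3*o (I(o, L) = 7 - (-3*o - 9) = 7 - (-9 - 3*o) = 7 + (9 + 3*o) = 16 + 3*o)
(W(1) + I(-8, -3))² = (0 + (16 + 3*(-8)))² = (0 + (16 - 24))² = (0 - 8)² = (-8)² = 64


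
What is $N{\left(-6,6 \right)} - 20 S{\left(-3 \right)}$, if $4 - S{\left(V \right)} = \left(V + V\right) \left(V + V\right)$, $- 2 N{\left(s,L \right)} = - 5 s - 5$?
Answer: $\frac{1255}{2} \approx 627.5$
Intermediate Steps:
$N{\left(s,L \right)} = \frac{5}{2} + \frac{5 s}{2}$ ($N{\left(s,L \right)} = - \frac{- 5 s - 5}{2} = - \frac{-5 - 5 s}{2} = \frac{5}{2} + \frac{5 s}{2}$)
$S{\left(V \right)} = 4 - 4 V^{2}$ ($S{\left(V \right)} = 4 - \left(V + V\right) \left(V + V\right) = 4 - 2 V 2 V = 4 - 4 V^{2}$)
$N{\left(-6,6 \right)} - 20 S{\left(-3 \right)} = \left(\frac{5}{2} + \frac{5}{2} \left(-6\right)\right) - 20 \left(4 - 4 \left(-3\right)^{2}\right) = \left(\frac{5}{2} - 15\right) - 20 \left(4 - 36\right) = - \frac{25}{2} - 20 \left(4 - 36\right) = - \frac{25}{2} - -640 = - \frac{25}{2} + 640 = \frac{1255}{2}$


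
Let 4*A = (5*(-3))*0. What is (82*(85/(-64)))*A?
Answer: 0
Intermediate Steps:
A = 0 (A = ((5*(-3))*0)/4 = (-15*0)/4 = (¼)*0 = 0)
(82*(85/(-64)))*A = (82*(85/(-64)))*0 = (82*(85*(-1/64)))*0 = (82*(-85/64))*0 = -3485/32*0 = 0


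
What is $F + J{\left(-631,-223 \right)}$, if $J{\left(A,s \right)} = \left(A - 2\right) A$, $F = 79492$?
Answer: $478915$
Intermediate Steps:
$J{\left(A,s \right)} = A \left(-2 + A\right)$ ($J{\left(A,s \right)} = \left(-2 + A\right) A = A \left(-2 + A\right)$)
$F + J{\left(-631,-223 \right)} = 79492 - 631 \left(-2 - 631\right) = 79492 - -399423 = 79492 + 399423 = 478915$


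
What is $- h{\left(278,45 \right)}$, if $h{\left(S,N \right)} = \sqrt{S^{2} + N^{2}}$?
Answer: $- \sqrt{79309} \approx -281.62$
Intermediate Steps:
$h{\left(S,N \right)} = \sqrt{N^{2} + S^{2}}$
$- h{\left(278,45 \right)} = - \sqrt{45^{2} + 278^{2}} = - \sqrt{2025 + 77284} = - \sqrt{79309}$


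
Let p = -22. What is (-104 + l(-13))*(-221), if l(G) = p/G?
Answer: 22610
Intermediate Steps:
l(G) = -22/G
(-104 + l(-13))*(-221) = (-104 - 22/(-13))*(-221) = (-104 - 22*(-1/13))*(-221) = (-104 + 22/13)*(-221) = -1330/13*(-221) = 22610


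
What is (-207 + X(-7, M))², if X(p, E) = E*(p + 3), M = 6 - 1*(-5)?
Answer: 63001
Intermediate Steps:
M = 11 (M = 6 + 5 = 11)
X(p, E) = E*(3 + p)
(-207 + X(-7, M))² = (-207 + 11*(3 - 7))² = (-207 + 11*(-4))² = (-207 - 44)² = (-251)² = 63001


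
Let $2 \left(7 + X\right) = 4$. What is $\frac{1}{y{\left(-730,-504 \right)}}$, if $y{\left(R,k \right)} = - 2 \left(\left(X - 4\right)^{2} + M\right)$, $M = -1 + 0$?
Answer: $- \frac{1}{160} \approx -0.00625$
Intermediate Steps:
$M = -1$
$X = -5$ ($X = -7 + \frac{1}{2} \cdot 4 = -7 + 2 = -5$)
$y{\left(R,k \right)} = -160$ ($y{\left(R,k \right)} = - 2 \left(\left(-5 - 4\right)^{2} - 1\right) = - 2 \left(\left(-9\right)^{2} - 1\right) = - 2 \left(81 - 1\right) = \left(-2\right) 80 = -160$)
$\frac{1}{y{\left(-730,-504 \right)}} = \frac{1}{-160} = - \frac{1}{160}$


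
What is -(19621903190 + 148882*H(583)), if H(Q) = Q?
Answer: -19708701396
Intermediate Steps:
-(19621903190 + 148882*H(583)) = -148882/(1/(131795 + 583)) = -148882/(1/132378) = -148882/1/132378 = -148882*132378 = -19708701396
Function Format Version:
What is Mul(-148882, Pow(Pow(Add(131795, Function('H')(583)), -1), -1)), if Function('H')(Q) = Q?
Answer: -19708701396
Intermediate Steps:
Mul(-148882, Pow(Pow(Add(131795, Function('H')(583)), -1), -1)) = Mul(-148882, Pow(Pow(Add(131795, 583), -1), -1)) = Mul(-148882, Pow(Pow(132378, -1), -1)) = Mul(-148882, Pow(Rational(1, 132378), -1)) = Mul(-148882, 132378) = -19708701396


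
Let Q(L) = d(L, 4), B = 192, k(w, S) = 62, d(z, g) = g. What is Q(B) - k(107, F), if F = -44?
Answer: -58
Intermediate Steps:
Q(L) = 4
Q(B) - k(107, F) = 4 - 1*62 = 4 - 62 = -58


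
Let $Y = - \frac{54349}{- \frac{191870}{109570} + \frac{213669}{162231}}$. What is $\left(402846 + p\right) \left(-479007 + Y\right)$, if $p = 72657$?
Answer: $- \frac{1881140483670507255}{11181956} \approx -1.6823 \cdot 10^{11}$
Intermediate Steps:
$Y = \frac{1400128751107}{11181956}$ ($Y = - \frac{54349}{\left(-191870\right) \frac{1}{109570} + 213669 \cdot \frac{1}{162231}} = - \frac{54349}{- \frac{19187}{10957} + \frac{71223}{54077}} = - \frac{54349}{- \frac{257184988}{592521689}} = \left(-54349\right) \left(- \frac{592521689}{257184988}\right) = \frac{1400128751107}{11181956} \approx 1.2521 \cdot 10^{5}$)
$\left(402846 + p\right) \left(-479007 + Y\right) = \left(402846 + 72657\right) \left(-479007 + \frac{1400128751107}{11181956}\right) = 475503 \left(- \frac{3956106446585}{11181956}\right) = - \frac{1881140483670507255}{11181956}$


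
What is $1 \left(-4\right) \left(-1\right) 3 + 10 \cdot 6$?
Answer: $72$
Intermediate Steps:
$1 \left(-4\right) \left(-1\right) 3 + 10 \cdot 6 = \left(-4\right) \left(-1\right) 3 + 60 = 4 \cdot 3 + 60 = 12 + 60 = 72$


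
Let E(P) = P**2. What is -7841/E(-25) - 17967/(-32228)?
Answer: -241470373/20142500 ≈ -11.988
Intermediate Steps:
-7841/E(-25) - 17967/(-32228) = -7841/((-25)**2) - 17967/(-32228) = -7841/625 - 17967*(-1/32228) = -7841*1/625 + 17967/32228 = -7841/625 + 17967/32228 = -241470373/20142500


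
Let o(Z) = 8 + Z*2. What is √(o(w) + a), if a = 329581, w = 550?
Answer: √330689 ≈ 575.06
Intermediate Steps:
o(Z) = 8 + 2*Z
√(o(w) + a) = √((8 + 2*550) + 329581) = √((8 + 1100) + 329581) = √(1108 + 329581) = √330689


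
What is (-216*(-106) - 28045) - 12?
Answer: -5161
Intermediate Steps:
(-216*(-106) - 28045) - 12 = (22896 - 28045) - 12 = -5149 - 12 = -5161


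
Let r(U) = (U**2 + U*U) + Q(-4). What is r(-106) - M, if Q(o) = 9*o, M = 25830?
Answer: -3394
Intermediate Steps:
r(U) = -36 + 2*U**2 (r(U) = (U**2 + U*U) + 9*(-4) = (U**2 + U**2) - 36 = 2*U**2 - 36 = -36 + 2*U**2)
r(-106) - M = (-36 + 2*(-106)**2) - 1*25830 = (-36 + 2*11236) - 25830 = (-36 + 22472) - 25830 = 22436 - 25830 = -3394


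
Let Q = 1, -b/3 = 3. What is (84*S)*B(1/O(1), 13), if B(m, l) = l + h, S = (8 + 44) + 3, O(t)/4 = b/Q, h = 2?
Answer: 69300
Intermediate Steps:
b = -9 (b = -3*3 = -9)
O(t) = -36 (O(t) = 4*(-9/1) = 4*(-9*1) = 4*(-9) = -36)
S = 55 (S = 52 + 3 = 55)
B(m, l) = 2 + l (B(m, l) = l + 2 = 2 + l)
(84*S)*B(1/O(1), 13) = (84*55)*(2 + 13) = 4620*15 = 69300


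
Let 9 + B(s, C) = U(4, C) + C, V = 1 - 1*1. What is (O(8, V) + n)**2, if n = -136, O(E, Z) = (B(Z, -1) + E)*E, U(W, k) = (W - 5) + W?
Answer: 16384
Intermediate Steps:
U(W, k) = -5 + 2*W (U(W, k) = (-5 + W) + W = -5 + 2*W)
V = 0 (V = 1 - 1 = 0)
B(s, C) = -6 + C (B(s, C) = -9 + ((-5 + 2*4) + C) = -9 + ((-5 + 8) + C) = -9 + (3 + C) = -6 + C)
O(E, Z) = E*(-7 + E) (O(E, Z) = ((-6 - 1) + E)*E = (-7 + E)*E = E*(-7 + E))
(O(8, V) + n)**2 = (8*(-7 + 8) - 136)**2 = (8*1 - 136)**2 = (8 - 136)**2 = (-128)**2 = 16384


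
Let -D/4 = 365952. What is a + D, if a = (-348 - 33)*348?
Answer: -1596396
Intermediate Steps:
D = -1463808 (D = -4*365952 = -1463808)
a = -132588 (a = -381*348 = -132588)
a + D = -132588 - 1463808 = -1596396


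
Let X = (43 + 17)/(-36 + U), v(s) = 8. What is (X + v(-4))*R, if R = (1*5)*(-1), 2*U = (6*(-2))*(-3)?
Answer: -70/3 ≈ -23.333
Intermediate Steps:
U = 18 (U = ((6*(-2))*(-3))/2 = (-12*(-3))/2 = (½)*36 = 18)
R = -5 (R = 5*(-1) = -5)
X = -10/3 (X = (43 + 17)/(-36 + 18) = 60/(-18) = 60*(-1/18) = -10/3 ≈ -3.3333)
(X + v(-4))*R = (-10/3 + 8)*(-5) = (14/3)*(-5) = -70/3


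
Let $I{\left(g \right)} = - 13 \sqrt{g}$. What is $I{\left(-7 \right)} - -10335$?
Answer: $10335 - 13 i \sqrt{7} \approx 10335.0 - 34.395 i$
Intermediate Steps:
$I{\left(-7 \right)} - -10335 = - 13 \sqrt{-7} - -10335 = - 13 i \sqrt{7} + 10335 = 10335 - 13 i \sqrt{7}$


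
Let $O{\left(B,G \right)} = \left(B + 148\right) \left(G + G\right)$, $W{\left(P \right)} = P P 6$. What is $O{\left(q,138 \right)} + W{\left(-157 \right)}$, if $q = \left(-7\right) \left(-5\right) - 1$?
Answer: $198126$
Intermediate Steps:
$W{\left(P \right)} = 6 P^{2}$ ($W{\left(P \right)} = P^{2} \cdot 6 = 6 P^{2}$)
$q = 34$ ($q = 35 - 1 = 34$)
$O{\left(B,G \right)} = 2 G \left(148 + B\right)$ ($O{\left(B,G \right)} = \left(148 + B\right) 2 G = 2 G \left(148 + B\right)$)
$O{\left(q,138 \right)} + W{\left(-157 \right)} = 2 \cdot 138 \left(148 + 34\right) + 6 \left(-157\right)^{2} = 2 \cdot 138 \cdot 182 + 6 \cdot 24649 = 50232 + 147894 = 198126$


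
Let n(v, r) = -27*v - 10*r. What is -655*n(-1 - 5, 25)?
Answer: 57640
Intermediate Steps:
-655*n(-1 - 5, 25) = -655*(-27*(-1 - 5) - 10*25) = -655*(-27*(-6) - 250) = -655*(162 - 250) = -655*(-88) = 57640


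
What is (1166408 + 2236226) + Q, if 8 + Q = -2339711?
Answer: 1062915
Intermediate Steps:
Q = -2339719 (Q = -8 - 2339711 = -2339719)
(1166408 + 2236226) + Q = (1166408 + 2236226) - 2339719 = 3402634 - 2339719 = 1062915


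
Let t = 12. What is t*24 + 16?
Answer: 304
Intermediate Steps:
t*24 + 16 = 12*24 + 16 = 288 + 16 = 304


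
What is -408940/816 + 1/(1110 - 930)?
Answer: -383377/765 ≈ -501.15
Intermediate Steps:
-408940/816 + 1/(1110 - 930) = -408940/816 + 1/180 = -635*161/204 + 1/180 = -102235/204 + 1/180 = -383377/765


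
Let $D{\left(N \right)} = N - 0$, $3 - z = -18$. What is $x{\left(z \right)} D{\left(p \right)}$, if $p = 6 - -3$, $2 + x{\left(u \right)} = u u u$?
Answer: $83331$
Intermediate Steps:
$z = 21$ ($z = 3 - -18 = 3 + 18 = 21$)
$x{\left(u \right)} = -2 + u^{3}$ ($x{\left(u \right)} = -2 + u u u = -2 + u^{2} u = -2 + u^{3}$)
$p = 9$ ($p = 6 + 3 = 9$)
$D{\left(N \right)} = N$ ($D{\left(N \right)} = N + 0 = N$)
$x{\left(z \right)} D{\left(p \right)} = \left(-2 + 21^{3}\right) 9 = \left(-2 + 9261\right) 9 = 9259 \cdot 9 = 83331$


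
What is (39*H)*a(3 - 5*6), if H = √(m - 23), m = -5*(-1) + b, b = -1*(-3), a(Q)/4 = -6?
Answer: -936*I*√15 ≈ -3625.1*I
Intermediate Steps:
a(Q) = -24 (a(Q) = 4*(-6) = -24)
b = 3
m = 8 (m = -5*(-1) + 3 = 5 + 3 = 8)
H = I*√15 (H = √(8 - 23) = √(-15) = I*√15 ≈ 3.873*I)
(39*H)*a(3 - 5*6) = (39*(I*√15))*(-24) = (39*I*√15)*(-24) = -936*I*√15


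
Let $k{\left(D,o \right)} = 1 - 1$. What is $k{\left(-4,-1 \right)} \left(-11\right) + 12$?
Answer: $12$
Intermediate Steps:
$k{\left(D,o \right)} = 0$ ($k{\left(D,o \right)} = 1 - 1 = 0$)
$k{\left(-4,-1 \right)} \left(-11\right) + 12 = 0 \left(-11\right) + 12 = 0 + 12 = 12$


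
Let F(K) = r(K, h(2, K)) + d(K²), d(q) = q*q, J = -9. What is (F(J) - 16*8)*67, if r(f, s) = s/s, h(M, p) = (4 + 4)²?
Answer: 431078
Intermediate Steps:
h(M, p) = 64 (h(M, p) = 8² = 64)
r(f, s) = 1
d(q) = q²
F(K) = 1 + K⁴ (F(K) = 1 + (K²)² = 1 + K⁴)
(F(J) - 16*8)*67 = ((1 + (-9)⁴) - 16*8)*67 = ((1 + 6561) - 128)*67 = (6562 - 128)*67 = 6434*67 = 431078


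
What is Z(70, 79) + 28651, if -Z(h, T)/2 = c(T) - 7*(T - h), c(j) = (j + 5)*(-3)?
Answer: 29281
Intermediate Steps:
c(j) = -15 - 3*j (c(j) = (5 + j)*(-3) = -15 - 3*j)
Z(h, T) = 30 - 14*h + 20*T (Z(h, T) = -2*((-15 - 3*T) - 7*(T - h)) = -2*((-15 - 3*T) + (-7*T + 7*h)) = -2*(-15 - 10*T + 7*h) = 30 - 14*h + 20*T)
Z(70, 79) + 28651 = (30 - 14*70 + 20*79) + 28651 = (30 - 980 + 1580) + 28651 = 630 + 28651 = 29281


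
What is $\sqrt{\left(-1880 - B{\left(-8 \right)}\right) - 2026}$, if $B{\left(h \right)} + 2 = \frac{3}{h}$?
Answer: $\frac{i \sqrt{62458}}{4} \approx 62.479 i$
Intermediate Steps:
$B{\left(h \right)} = -2 + \frac{3}{h}$
$\sqrt{\left(-1880 - B{\left(-8 \right)}\right) - 2026} = \sqrt{\left(-1880 - \left(-2 + \frac{3}{-8}\right)\right) - 2026} = \sqrt{\left(-1880 - \left(-2 + 3 \left(- \frac{1}{8}\right)\right)\right) - 2026} = \sqrt{\left(-1880 - \left(-2 - \frac{3}{8}\right)\right) - 2026} = \sqrt{\left(-1880 - - \frac{19}{8}\right) - 2026} = \sqrt{\left(-1880 + \frac{19}{8}\right) - 2026} = \sqrt{- \frac{15021}{8} - 2026} = \sqrt{- \frac{31229}{8}} = \frac{i \sqrt{62458}}{4}$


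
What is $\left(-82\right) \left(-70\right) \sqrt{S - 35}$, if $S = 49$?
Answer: $5740 \sqrt{14} \approx 21477.0$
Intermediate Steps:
$\left(-82\right) \left(-70\right) \sqrt{S - 35} = \left(-82\right) \left(-70\right) \sqrt{49 - 35} = 5740 \sqrt{14}$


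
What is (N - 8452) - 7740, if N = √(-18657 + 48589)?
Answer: -16192 + 2*√7483 ≈ -16019.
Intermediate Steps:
N = 2*√7483 (N = √29932 = 2*√7483 ≈ 173.01)
(N - 8452) - 7740 = (2*√7483 - 8452) - 7740 = (-8452 + 2*√7483) - 7740 = -16192 + 2*√7483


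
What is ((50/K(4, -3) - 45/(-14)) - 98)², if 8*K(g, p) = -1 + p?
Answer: 7436529/196 ≈ 37942.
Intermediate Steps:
K(g, p) = -⅛ + p/8 (K(g, p) = (-1 + p)/8 = -⅛ + p/8)
((50/K(4, -3) - 45/(-14)) - 98)² = ((50/(-⅛ + (⅛)*(-3)) - 45/(-14)) - 98)² = ((50/(-⅛ - 3/8) - 45*(-1/14)) - 98)² = ((50/(-½) + 45/14) - 98)² = ((50*(-2) + 45/14) - 98)² = ((-100 + 45/14) - 98)² = (-1355/14 - 98)² = (-2727/14)² = 7436529/196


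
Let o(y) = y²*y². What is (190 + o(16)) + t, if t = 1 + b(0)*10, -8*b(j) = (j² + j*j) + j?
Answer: 65727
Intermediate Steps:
b(j) = -j²/4 - j/8 (b(j) = -((j² + j*j) + j)/8 = -((j² + j²) + j)/8 = -(2*j² + j)/8 = -(j + 2*j²)/8 = -j²/4 - j/8)
o(y) = y⁴
t = 1 (t = 1 - ⅛*0*(1 + 2*0)*10 = 1 - ⅛*0*(1 + 0)*10 = 1 - ⅛*0*1*10 = 1 + 0*10 = 1 + 0 = 1)
(190 + o(16)) + t = (190 + 16⁴) + 1 = (190 + 65536) + 1 = 65726 + 1 = 65727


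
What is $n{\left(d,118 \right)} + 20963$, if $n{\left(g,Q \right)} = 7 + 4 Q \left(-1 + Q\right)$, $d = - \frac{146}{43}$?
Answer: $76194$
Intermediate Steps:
$d = - \frac{146}{43}$ ($d = \left(-146\right) \frac{1}{43} = - \frac{146}{43} \approx -3.3953$)
$n{\left(g,Q \right)} = 7 + 4 Q \left(-1 + Q\right)$
$n{\left(d,118 \right)} + 20963 = \left(7 - 472 + 4 \cdot 118^{2}\right) + 20963 = \left(7 - 472 + 4 \cdot 13924\right) + 20963 = \left(7 - 472 + 55696\right) + 20963 = 55231 + 20963 = 76194$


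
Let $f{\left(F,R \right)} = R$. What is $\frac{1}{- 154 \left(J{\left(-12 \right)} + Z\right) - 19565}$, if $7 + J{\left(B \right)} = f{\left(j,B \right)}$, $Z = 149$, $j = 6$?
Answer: $- \frac{1}{39585} \approx -2.5262 \cdot 10^{-5}$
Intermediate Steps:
$J{\left(B \right)} = -7 + B$
$\frac{1}{- 154 \left(J{\left(-12 \right)} + Z\right) - 19565} = \frac{1}{- 154 \left(\left(-7 - 12\right) + 149\right) - 19565} = \frac{1}{- 154 \left(-19 + 149\right) - 19565} = \frac{1}{\left(-154\right) 130 - 19565} = \frac{1}{-20020 - 19565} = \frac{1}{-39585} = - \frac{1}{39585}$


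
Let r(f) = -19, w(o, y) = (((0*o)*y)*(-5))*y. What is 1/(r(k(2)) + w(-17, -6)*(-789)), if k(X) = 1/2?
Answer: -1/19 ≈ -0.052632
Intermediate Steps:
k(X) = 1/2 (k(X) = 1*(1/2) = 1/2)
w(o, y) = 0 (w(o, y) = ((0*y)*(-5))*y = (0*(-5))*y = 0*y = 0)
1/(r(k(2)) + w(-17, -6)*(-789)) = 1/(-19 + 0*(-789)) = 1/(-19 + 0) = 1/(-19) = -1/19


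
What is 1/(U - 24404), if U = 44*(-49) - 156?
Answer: -1/26716 ≈ -3.7431e-5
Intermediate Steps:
U = -2312 (U = -2156 - 156 = -2312)
1/(U - 24404) = 1/(-2312 - 24404) = 1/(-26716) = -1/26716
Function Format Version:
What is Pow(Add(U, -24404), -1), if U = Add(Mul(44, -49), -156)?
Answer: Rational(-1, 26716) ≈ -3.7431e-5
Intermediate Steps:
U = -2312 (U = Add(-2156, -156) = -2312)
Pow(Add(U, -24404), -1) = Pow(Add(-2312, -24404), -1) = Pow(-26716, -1) = Rational(-1, 26716)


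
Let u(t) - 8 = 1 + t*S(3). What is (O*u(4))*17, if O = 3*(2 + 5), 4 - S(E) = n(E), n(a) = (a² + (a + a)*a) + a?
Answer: -33915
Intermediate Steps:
n(a) = a + 3*a² (n(a) = (a² + (2*a)*a) + a = (a² + 2*a²) + a = 3*a² + a = a + 3*a²)
S(E) = 4 - E*(1 + 3*E)
O = 21 (O = 3*7 = 21)
u(t) = 9 - 26*t (u(t) = 8 + (1 + t*(4 - 1*3*(1 + 3*3))) = 8 + (1 + t*(4 - 1*3*(1 + 9))) = 8 + (1 + t*(4 - 1*3*10)) = 8 + (1 + t*(4 - 30)) = 8 + (1 + t*(-26)) = 8 + (1 - 26*t) = 9 - 26*t)
(O*u(4))*17 = (21*(9 - 26*4))*17 = (21*(9 - 104))*17 = (21*(-95))*17 = -1995*17 = -33915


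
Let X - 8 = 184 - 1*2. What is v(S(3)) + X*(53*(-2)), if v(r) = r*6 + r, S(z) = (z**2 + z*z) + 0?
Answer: -20014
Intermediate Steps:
S(z) = 2*z**2 (S(z) = (z**2 + z**2) + 0 = 2*z**2 + 0 = 2*z**2)
X = 190 (X = 8 + (184 - 1*2) = 8 + (184 - 2) = 8 + 182 = 190)
v(r) = 7*r (v(r) = 6*r + r = 7*r)
v(S(3)) + X*(53*(-2)) = 7*(2*3**2) + 190*(53*(-2)) = 7*(2*9) + 190*(-106) = 7*18 - 20140 = 126 - 20140 = -20014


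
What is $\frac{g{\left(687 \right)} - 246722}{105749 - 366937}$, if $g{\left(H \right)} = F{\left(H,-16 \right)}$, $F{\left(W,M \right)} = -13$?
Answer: $\frac{246735}{261188} \approx 0.94466$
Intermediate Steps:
$g{\left(H \right)} = -13$
$\frac{g{\left(687 \right)} - 246722}{105749 - 366937} = \frac{-13 - 246722}{105749 - 366937} = - \frac{246735}{-261188} = \left(-246735\right) \left(- \frac{1}{261188}\right) = \frac{246735}{261188}$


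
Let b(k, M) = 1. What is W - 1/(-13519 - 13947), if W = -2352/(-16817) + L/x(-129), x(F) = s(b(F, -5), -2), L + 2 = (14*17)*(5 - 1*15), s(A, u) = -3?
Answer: 366809820117/461895722 ≈ 794.14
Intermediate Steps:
L = -2382 (L = -2 + (14*17)*(5 - 1*15) = -2 + 238*(5 - 15) = -2 + 238*(-10) = -2 - 2380 = -2382)
x(F) = -3
W = 13355050/16817 (W = -2352/(-16817) - 2382/(-3) = -2352*(-1/16817) - 2382*(-⅓) = 2352/16817 + 794 = 13355050/16817 ≈ 794.14)
W - 1/(-13519 - 13947) = 13355050/16817 - 1/(-13519 - 13947) = 13355050/16817 - 1/(-27466) = 13355050/16817 - 1*(-1/27466) = 13355050/16817 + 1/27466 = 366809820117/461895722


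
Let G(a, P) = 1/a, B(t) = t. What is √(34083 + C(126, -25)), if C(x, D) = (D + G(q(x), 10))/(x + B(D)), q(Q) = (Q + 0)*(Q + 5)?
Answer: 13*√62277601123514/555702 ≈ 184.62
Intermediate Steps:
q(Q) = Q*(5 + Q)
C(x, D) = (D + 1/(x*(5 + x)))/(D + x) (C(x, D) = (D + 1/(x*(5 + x)))/(x + D) = (D + 1/(x*(5 + x)))/(D + x))
√(34083 + C(126, -25)) = √(34083 + (1 - 25*126*(5 + 126))/(126*(5 + 126)*(-25 + 126))) = √(34083 + (1/126)*(1 - 25*126*131)/(131*101)) = √(34083 + (1/126)*(1/131)*(1/101)*(1 - 412650)) = √(34083 + (1/126)*(1/131)*(1/101)*(-412649)) = √(34083 - 412649/1667106) = √(56819561149/1667106) = 13*√62277601123514/555702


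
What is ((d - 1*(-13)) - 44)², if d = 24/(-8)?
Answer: 1156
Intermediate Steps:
d = -3 (d = 24*(-⅛) = -3)
((d - 1*(-13)) - 44)² = ((-3 - 1*(-13)) - 44)² = ((-3 + 13) - 44)² = (10 - 44)² = (-34)² = 1156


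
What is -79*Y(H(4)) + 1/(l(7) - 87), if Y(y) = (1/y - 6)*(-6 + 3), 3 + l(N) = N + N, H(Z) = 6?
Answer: -105071/76 ≈ -1382.5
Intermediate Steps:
l(N) = -3 + 2*N (l(N) = -3 + (N + N) = -3 + 2*N)
Y(y) = 18 - 3/y (Y(y) = (1/y - 6)*(-3) = (-6 + 1/y)*(-3) = 18 - 3/y)
-79*Y(H(4)) + 1/(l(7) - 87) = -79*(18 - 3/6) + 1/((-3 + 2*7) - 87) = -79*(18 - 3*⅙) + 1/((-3 + 14) - 87) = -79*(18 - ½) + 1/(11 - 87) = -79*35/2 + 1/(-76) = -2765/2 - 1/76 = -105071/76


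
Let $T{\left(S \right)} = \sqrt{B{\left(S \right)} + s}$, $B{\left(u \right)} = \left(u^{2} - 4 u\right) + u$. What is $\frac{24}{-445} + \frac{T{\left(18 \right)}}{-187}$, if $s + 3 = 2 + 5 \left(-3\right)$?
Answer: $- \frac{24}{445} - \frac{\sqrt{254}}{187} \approx -0.13916$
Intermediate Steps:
$s = -16$ ($s = -3 + \left(2 + 5 \left(-3\right)\right) = -3 + \left(2 - 15\right) = -3 - 13 = -16$)
$B{\left(u \right)} = u^{2} - 3 u$
$T{\left(S \right)} = \sqrt{-16 + S \left(-3 + S\right)}$ ($T{\left(S \right)} = \sqrt{S \left(-3 + S\right) - 16} = \sqrt{-16 + S \left(-3 + S\right)}$)
$\frac{24}{-445} + \frac{T{\left(18 \right)}}{-187} = \frac{24}{-445} + \frac{\sqrt{-16 + 18 \left(-3 + 18\right)}}{-187} = 24 \left(- \frac{1}{445}\right) + \sqrt{-16 + 18 \cdot 15} \left(- \frac{1}{187}\right) = - \frac{24}{445} + \sqrt{-16 + 270} \left(- \frac{1}{187}\right) = - \frac{24}{445} + \sqrt{254} \left(- \frac{1}{187}\right) = - \frac{24}{445} - \frac{\sqrt{254}}{187}$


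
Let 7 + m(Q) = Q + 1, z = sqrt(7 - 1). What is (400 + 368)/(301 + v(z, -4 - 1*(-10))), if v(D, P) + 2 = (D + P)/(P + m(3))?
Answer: 693504/271801 - 768*sqrt(6)/271801 ≈ 2.5446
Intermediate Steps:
z = sqrt(6) ≈ 2.4495
m(Q) = -6 + Q (m(Q) = -7 + (Q + 1) = -7 + (1 + Q) = -6 + Q)
v(D, P) = -2 + (D + P)/(-3 + P) (v(D, P) = -2 + (D + P)/(P + (-6 + 3)) = -2 + (D + P)/(P - 3) = -2 + (D + P)/(-3 + P))
(400 + 368)/(301 + v(z, -4 - 1*(-10))) = (400 + 368)/(301 + (6 + sqrt(6) - (-4 - 1*(-10)))/(-3 + (-4 - 1*(-10)))) = 768/(301 + (6 + sqrt(6) - (-4 + 10))/(-3 + (-4 + 10))) = 768/(301 + (6 + sqrt(6) - 1*6)/(-3 + 6)) = 768/(301 + (6 + sqrt(6) - 6)/3) = 768/(301 + sqrt(6)/3)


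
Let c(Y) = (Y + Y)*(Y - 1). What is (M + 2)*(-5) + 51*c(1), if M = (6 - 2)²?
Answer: -90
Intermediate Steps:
c(Y) = 2*Y*(-1 + Y) (c(Y) = (2*Y)*(-1 + Y) = 2*Y*(-1 + Y))
M = 16 (M = 4² = 16)
(M + 2)*(-5) + 51*c(1) = (16 + 2)*(-5) + 51*(2*1*(-1 + 1)) = 18*(-5) + 51*(2*1*0) = -90 + 51*0 = -90 + 0 = -90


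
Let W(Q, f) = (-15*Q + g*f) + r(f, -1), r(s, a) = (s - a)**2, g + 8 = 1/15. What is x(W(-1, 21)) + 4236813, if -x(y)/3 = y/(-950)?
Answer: 10062433368/2375 ≈ 4.2368e+6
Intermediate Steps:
g = -119/15 (g = -8 + 1/15 = -119/15 ≈ -7.9333)
W(Q, f) = (-1 - f)**2 - 15*Q - 119*f/15 (W(Q, f) = (-15*Q - 119*f/15) + (-1 - f)**2 = (-1 - f)**2 - 15*Q - 119*f/15)
x(y) = 3*y/950 (x(y) = -3*y/(-950) = -3*y*(-1)/950 = -(-3)*y/950 = 3*y/950)
x(W(-1, 21)) + 4236813 = 3*(1 + 21**2 - 15*(-1) - 89/15*21)/950 + 4236813 = 3*(1 + 441 + 15 - 623/5)/950 + 4236813 = (3/950)*(1662/5) + 4236813 = 2493/2375 + 4236813 = 10062433368/2375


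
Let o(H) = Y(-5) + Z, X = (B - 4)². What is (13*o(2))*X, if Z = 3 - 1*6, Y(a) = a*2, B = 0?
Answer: -2704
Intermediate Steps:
Y(a) = 2*a
Z = -3 (Z = 3 - 6 = -3)
X = 16 (X = (0 - 4)² = (-4)² = 16)
o(H) = -13 (o(H) = 2*(-5) - 3 = -10 - 3 = -13)
(13*o(2))*X = (13*(-13))*16 = -169*16 = -2704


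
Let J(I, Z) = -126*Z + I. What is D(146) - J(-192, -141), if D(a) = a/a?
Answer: -17573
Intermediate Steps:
D(a) = 1
J(I, Z) = I - 126*Z
D(146) - J(-192, -141) = 1 - (-192 - 126*(-141)) = 1 - (-192 + 17766) = 1 - 1*17574 = 1 - 17574 = -17573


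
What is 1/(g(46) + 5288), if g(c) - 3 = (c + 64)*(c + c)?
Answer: 1/15411 ≈ 6.4889e-5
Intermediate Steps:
g(c) = 3 + 2*c*(64 + c) (g(c) = 3 + (c + 64)*(c + c) = 3 + (64 + c)*(2*c) = 3 + 2*c*(64 + c))
1/(g(46) + 5288) = 1/((3 + 2*46² + 128*46) + 5288) = 1/((3 + 2*2116 + 5888) + 5288) = 1/((3 + 4232 + 5888) + 5288) = 1/(10123 + 5288) = 1/15411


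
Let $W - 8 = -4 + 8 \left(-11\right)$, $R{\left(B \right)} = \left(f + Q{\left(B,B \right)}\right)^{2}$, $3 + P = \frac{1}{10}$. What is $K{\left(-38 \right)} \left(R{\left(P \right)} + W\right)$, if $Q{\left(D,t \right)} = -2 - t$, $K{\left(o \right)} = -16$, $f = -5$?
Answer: $\frac{26876}{25} \approx 1075.0$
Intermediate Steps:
$P = - \frac{29}{10}$ ($P = -3 + \frac{1}{10} = - \frac{29}{10} \approx -2.9$)
$R{\left(B \right)} = \left(-7 - B\right)^{2}$ ($R{\left(B \right)} = \left(-5 - \left(2 + B\right)\right)^{2} = \left(-7 - B\right)^{2}$)
$W = -84$ ($W = 8 + \left(-4 + 8 \left(-11\right)\right) = 8 - 92 = -84$)
$K{\left(-38 \right)} \left(R{\left(P \right)} + W\right) = - 16 \left(\left(7 - \frac{29}{10}\right)^{2} - 84\right) = - 16 \left(\left(\frac{41}{10}\right)^{2} - 84\right) = - 16 \left(\frac{1681}{100} - 84\right) = \left(-16\right) \left(- \frac{6719}{100}\right) = \frac{26876}{25}$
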